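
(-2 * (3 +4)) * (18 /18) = -14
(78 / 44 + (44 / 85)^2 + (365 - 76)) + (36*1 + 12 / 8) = 328.54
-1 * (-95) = 95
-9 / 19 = -0.47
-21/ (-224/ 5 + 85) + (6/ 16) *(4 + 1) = 725/ 536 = 1.35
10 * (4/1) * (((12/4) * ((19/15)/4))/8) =19/4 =4.75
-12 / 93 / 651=-4 / 20181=-0.00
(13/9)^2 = 169/81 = 2.09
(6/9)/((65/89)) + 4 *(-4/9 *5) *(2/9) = -5594/5265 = -1.06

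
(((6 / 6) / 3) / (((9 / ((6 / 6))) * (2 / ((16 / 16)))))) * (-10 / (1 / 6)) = -10 / 9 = -1.11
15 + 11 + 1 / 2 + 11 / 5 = 287 / 10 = 28.70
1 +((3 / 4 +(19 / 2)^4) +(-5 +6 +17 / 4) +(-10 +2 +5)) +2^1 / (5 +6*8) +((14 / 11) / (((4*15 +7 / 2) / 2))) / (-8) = 9653874553 / 1184656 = 8149.10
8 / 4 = 2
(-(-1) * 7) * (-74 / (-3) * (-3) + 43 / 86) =-1029 / 2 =-514.50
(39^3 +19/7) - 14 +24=415322/7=59331.71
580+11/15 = 8711/15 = 580.73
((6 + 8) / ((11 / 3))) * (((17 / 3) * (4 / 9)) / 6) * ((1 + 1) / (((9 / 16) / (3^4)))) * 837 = 4249728 / 11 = 386338.91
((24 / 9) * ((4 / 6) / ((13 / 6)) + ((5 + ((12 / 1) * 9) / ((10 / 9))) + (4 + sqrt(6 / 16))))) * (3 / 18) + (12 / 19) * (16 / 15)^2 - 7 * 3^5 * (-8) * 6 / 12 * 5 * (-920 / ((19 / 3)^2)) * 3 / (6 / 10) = -3901414.28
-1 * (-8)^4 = -4096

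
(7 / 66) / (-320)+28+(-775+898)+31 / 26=152.19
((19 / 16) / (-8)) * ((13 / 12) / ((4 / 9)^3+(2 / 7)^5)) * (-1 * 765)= 771711304455 / 562675712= 1371.50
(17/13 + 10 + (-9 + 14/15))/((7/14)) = 6.48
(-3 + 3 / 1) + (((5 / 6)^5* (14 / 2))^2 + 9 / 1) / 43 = 1022711209 / 2600045568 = 0.39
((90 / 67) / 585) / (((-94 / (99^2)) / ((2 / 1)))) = -19602 / 40937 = -0.48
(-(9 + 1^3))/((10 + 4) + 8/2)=-5/9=-0.56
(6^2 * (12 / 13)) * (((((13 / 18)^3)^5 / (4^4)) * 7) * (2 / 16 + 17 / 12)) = 1019780483896115851 / 95952222101012742144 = 0.01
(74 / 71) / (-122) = -0.01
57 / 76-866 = -3461 / 4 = -865.25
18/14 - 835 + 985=1059/7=151.29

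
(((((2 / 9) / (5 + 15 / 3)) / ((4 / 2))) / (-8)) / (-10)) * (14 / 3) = 7 / 10800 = 0.00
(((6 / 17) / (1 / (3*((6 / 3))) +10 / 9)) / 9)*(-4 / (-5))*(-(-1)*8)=384 / 1955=0.20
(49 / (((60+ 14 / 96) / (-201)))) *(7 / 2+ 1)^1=-2127384 / 2887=-736.88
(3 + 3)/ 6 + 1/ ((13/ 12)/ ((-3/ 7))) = 55/ 91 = 0.60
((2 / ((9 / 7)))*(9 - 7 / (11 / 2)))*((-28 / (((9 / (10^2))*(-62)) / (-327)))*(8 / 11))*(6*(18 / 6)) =-2905504000 / 11253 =-258198.17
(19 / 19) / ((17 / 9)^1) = 9 / 17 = 0.53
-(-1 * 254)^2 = -64516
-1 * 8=-8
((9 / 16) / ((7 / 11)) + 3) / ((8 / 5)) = 2175 / 896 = 2.43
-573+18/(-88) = -573.20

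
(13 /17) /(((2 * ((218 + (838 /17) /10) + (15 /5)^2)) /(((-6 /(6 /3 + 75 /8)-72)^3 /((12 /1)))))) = -29947500000 /571380719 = -52.41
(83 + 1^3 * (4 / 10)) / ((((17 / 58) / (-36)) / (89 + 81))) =-1741392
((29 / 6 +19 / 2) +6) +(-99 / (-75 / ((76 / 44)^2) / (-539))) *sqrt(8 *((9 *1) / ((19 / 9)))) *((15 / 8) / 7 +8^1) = 61 / 3 - 1662633 *sqrt(38) / 100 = -102471.25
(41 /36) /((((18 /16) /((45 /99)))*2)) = 205 /891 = 0.23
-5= -5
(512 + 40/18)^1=4628/9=514.22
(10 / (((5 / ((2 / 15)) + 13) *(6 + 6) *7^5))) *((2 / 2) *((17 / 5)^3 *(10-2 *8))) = -9826 / 42437675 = -0.00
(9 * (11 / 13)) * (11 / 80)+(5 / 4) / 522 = 284879 / 271440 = 1.05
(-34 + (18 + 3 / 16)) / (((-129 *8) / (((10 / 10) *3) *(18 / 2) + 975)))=42251 / 2752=15.35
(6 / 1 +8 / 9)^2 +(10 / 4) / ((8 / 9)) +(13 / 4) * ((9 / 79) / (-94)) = 241879283 / 4812048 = 50.27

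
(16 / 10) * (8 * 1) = 64 / 5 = 12.80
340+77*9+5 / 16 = 16533 / 16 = 1033.31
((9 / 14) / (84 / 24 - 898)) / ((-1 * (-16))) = -9 / 200368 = -0.00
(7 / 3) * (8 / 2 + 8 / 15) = 476 / 45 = 10.58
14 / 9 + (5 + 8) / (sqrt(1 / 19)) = 14 / 9 + 13 * sqrt(19) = 58.22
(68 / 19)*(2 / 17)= 8 / 19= 0.42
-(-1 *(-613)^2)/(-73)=-375769/73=-5147.52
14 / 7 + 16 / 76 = 42 / 19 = 2.21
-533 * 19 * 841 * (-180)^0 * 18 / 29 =-5286294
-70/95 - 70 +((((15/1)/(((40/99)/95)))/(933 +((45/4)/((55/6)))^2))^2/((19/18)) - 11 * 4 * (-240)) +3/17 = 154225333381923267/14684024634694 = 10502.93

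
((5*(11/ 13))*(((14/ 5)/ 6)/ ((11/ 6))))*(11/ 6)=77/ 39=1.97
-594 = -594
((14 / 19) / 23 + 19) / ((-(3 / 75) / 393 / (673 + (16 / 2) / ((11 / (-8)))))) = -599702898975 / 4807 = -124756167.87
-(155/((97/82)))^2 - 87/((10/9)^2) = -16220715223/940900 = -17239.57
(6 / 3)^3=8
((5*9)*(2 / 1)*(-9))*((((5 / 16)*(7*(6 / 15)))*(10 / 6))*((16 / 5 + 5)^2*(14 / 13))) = -2223963 / 26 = -85537.04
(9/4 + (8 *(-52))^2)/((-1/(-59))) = 40841747/4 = 10210436.75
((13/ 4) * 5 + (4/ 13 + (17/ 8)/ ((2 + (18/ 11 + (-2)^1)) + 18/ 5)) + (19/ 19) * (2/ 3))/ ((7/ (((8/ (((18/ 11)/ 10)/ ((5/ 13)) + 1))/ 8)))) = 20745175/ 11741184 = 1.77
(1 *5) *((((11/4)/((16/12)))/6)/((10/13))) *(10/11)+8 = 321/32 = 10.03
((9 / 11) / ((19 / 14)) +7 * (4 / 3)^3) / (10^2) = 48517 / 282150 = 0.17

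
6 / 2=3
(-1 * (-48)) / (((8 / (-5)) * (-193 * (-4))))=-15 / 386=-0.04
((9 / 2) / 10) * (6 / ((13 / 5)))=27 / 26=1.04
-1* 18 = -18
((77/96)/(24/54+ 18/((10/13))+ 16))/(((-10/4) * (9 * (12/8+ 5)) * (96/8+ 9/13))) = -7/645480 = -0.00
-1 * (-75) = 75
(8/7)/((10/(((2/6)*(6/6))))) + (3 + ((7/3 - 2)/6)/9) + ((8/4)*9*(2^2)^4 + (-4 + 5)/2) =13073728/2835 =4611.54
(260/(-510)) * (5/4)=-65/102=-0.64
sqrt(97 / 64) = sqrt(97) / 8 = 1.23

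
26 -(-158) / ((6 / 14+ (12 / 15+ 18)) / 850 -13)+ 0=5337502 / 386077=13.82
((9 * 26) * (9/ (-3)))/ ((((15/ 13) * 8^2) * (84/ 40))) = -507/ 112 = -4.53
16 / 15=1.07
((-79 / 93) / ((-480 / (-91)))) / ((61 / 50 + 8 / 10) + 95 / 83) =-0.05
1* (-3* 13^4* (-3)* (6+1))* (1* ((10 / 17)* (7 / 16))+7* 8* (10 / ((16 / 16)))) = 137100939885 / 136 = 1008095146.21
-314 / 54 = -157 / 27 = -5.81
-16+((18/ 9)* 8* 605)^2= 93702384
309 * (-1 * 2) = -618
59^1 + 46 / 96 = 2855 / 48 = 59.48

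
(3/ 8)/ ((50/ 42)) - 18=-17.68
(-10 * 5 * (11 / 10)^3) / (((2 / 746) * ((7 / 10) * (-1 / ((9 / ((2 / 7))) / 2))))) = 4468167 / 8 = 558520.88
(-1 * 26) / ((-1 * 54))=13 / 27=0.48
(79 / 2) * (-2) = -79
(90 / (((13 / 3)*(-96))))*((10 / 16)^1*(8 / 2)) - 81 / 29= -40221 / 12064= -3.33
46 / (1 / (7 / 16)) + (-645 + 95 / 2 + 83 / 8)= -567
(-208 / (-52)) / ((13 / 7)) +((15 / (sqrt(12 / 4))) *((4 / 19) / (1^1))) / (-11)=28 / 13 - 20 *sqrt(3) / 209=1.99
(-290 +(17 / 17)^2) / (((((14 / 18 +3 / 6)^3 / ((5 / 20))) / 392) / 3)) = -495521712 / 12167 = -40726.70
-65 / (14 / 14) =-65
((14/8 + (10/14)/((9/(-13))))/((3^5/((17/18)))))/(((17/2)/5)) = 905/551124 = 0.00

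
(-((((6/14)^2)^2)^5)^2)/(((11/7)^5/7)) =-12157665459056928801/8715589886868225536397622339392299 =-0.00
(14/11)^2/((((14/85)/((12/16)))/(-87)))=-155295/242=-641.71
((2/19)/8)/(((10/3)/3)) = 9/760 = 0.01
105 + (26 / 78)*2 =317 / 3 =105.67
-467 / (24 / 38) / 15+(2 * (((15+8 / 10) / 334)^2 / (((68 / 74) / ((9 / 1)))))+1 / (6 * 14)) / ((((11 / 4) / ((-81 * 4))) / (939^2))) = -190249664440910089 / 32856030900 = -5790403.14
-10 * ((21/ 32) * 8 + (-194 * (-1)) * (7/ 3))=-27475/ 6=-4579.17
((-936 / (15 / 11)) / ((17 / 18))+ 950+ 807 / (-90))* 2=109271 / 255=428.51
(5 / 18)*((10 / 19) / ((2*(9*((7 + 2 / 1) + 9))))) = 25 / 55404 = 0.00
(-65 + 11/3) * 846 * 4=-207552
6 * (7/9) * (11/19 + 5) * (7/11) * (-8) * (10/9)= -831040/5643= -147.27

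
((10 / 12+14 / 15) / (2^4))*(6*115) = 76.19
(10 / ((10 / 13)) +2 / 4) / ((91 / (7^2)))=189 / 26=7.27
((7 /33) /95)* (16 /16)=7 /3135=0.00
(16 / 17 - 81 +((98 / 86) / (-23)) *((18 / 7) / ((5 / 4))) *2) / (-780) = 6747281 / 65570700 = 0.10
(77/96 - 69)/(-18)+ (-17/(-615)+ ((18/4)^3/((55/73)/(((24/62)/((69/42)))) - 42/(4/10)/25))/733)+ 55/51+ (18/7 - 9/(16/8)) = 5398440378458041/1899348609453120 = 2.84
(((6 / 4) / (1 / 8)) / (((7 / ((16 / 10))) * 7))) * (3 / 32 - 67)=-6423 / 245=-26.22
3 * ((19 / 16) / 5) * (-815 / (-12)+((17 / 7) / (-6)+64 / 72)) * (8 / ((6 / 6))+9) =5567551 / 6720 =828.50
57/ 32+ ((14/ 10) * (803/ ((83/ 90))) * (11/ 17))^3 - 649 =44114943994745124643/ 89894064992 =490743677.00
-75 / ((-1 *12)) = 25 / 4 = 6.25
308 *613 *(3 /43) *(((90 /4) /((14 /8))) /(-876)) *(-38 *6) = 44079.76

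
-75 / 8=-9.38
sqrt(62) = 7.87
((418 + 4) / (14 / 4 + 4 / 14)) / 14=422 / 53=7.96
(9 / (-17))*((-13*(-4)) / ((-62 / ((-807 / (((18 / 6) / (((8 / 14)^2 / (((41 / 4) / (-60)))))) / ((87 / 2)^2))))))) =457380743040 / 1058743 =432003.56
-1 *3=-3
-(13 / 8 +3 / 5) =-89 / 40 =-2.22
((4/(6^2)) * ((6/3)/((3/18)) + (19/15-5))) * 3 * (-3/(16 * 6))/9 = -0.01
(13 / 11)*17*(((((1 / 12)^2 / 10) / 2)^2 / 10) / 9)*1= 221 / 8211456000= 0.00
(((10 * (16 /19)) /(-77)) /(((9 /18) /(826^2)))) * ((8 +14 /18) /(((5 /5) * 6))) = -1231995520 /5643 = -218322.79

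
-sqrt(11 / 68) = -sqrt(187) / 34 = -0.40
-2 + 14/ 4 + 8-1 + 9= 35/ 2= 17.50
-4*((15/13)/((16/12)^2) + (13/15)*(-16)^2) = -694249/780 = -890.06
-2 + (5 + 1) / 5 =-4 / 5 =-0.80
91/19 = 4.79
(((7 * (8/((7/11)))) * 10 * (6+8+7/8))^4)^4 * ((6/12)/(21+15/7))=1300386324212350845187339782025597652329344746143217500000000000000/81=16054152150769763520831360000000000000000000000000000000000000000.00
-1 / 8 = -0.12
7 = 7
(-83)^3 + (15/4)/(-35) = -16010039/28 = -571787.11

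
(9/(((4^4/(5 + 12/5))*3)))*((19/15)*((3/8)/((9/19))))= 13357/153600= 0.09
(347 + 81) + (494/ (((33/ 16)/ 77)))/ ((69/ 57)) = 1080764/ 69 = 15663.25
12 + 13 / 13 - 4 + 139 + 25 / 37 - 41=3984 / 37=107.68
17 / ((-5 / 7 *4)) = -119 / 20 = -5.95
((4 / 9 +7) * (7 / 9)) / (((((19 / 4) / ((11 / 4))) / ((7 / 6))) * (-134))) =-539 / 18468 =-0.03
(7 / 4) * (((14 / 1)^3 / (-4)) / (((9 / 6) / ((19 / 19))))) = -2401 / 3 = -800.33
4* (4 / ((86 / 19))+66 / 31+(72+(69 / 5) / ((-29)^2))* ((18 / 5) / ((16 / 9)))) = 33372846817 / 56052650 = 595.38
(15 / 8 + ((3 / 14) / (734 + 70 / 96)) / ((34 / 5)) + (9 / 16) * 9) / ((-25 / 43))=-20031321369 / 1678709200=-11.93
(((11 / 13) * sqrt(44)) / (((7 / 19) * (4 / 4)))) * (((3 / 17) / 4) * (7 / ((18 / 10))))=1045 * sqrt(11) / 1326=2.61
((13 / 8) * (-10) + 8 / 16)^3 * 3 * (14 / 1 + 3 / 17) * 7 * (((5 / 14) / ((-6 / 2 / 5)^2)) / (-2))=2510888625 / 4352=576950.51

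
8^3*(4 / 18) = 1024 / 9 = 113.78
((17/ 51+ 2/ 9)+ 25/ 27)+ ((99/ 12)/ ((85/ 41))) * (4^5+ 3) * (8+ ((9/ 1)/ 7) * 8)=1200578584/ 16065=74732.56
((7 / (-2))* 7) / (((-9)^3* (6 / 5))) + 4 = 35237 / 8748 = 4.03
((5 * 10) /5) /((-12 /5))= -4.17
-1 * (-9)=9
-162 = -162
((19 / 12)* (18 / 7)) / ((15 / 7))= 19 / 10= 1.90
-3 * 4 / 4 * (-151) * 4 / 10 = 906 / 5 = 181.20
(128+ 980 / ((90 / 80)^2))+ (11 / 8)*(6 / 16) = 4680305 / 5184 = 902.84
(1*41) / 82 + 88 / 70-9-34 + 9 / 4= -5459 / 140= -38.99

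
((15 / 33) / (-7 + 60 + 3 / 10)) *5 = 250 / 5863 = 0.04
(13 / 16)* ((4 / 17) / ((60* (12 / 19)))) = 247 / 48960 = 0.01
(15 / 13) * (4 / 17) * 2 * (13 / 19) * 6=720 / 323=2.23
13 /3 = 4.33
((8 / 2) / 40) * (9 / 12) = 3 / 40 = 0.08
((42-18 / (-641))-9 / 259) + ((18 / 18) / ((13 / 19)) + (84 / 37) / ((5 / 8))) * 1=508130152 / 10791235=47.09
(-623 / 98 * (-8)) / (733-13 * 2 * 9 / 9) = 356 / 4949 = 0.07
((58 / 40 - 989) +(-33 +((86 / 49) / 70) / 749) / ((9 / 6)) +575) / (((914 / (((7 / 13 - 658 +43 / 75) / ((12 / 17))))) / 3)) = 36465479224849187 / 27473120766000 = 1327.31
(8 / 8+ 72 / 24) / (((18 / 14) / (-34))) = -952 / 9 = -105.78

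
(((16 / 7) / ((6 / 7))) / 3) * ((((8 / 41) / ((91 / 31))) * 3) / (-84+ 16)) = -496 / 190281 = -0.00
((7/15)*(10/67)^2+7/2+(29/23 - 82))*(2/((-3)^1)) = 47841811/929223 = 51.49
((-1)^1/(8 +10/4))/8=-1/84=-0.01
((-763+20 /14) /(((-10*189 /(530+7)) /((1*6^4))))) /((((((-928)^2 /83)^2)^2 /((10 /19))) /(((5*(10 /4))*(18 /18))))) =10189587455084025 /64009362775673534154801152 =0.00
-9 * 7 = -63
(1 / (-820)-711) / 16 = -583021 / 13120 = -44.44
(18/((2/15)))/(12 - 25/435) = 11745/1039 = 11.30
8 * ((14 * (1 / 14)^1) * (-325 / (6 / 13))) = -16900 / 3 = -5633.33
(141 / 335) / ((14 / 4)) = 282 / 2345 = 0.12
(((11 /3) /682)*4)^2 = 4 /8649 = 0.00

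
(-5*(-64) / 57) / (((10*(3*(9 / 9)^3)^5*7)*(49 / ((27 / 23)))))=0.00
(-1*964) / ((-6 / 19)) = 9158 / 3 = 3052.67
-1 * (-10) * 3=30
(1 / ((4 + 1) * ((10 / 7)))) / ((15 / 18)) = 21 / 125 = 0.17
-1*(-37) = 37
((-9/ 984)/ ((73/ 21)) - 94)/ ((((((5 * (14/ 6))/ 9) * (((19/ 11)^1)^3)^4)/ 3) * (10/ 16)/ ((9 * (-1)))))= 5149635188431637307591/ 1159279021733878477775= 4.44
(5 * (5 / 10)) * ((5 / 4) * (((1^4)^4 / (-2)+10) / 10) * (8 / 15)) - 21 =-233 / 12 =-19.42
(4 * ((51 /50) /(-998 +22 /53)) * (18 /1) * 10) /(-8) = 8109 /88120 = 0.09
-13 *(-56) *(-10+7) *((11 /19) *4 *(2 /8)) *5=-120120 /19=-6322.11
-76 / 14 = -38 / 7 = -5.43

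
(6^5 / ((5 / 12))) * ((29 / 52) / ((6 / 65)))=112752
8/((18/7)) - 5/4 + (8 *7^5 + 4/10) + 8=24203927/180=134466.26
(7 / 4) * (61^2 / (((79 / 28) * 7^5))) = 3721 / 27097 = 0.14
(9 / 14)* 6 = 3.86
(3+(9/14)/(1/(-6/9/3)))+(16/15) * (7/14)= 3.39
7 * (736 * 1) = 5152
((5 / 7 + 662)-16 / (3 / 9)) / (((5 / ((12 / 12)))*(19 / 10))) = 8606 / 133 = 64.71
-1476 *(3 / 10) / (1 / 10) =-4428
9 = 9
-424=-424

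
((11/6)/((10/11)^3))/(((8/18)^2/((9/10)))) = 3557763/320000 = 11.12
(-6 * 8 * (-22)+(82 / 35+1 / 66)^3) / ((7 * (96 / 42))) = 13178280345623 / 197222256000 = 66.82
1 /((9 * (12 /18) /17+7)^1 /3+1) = 51 /176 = 0.29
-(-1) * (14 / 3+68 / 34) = 20 / 3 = 6.67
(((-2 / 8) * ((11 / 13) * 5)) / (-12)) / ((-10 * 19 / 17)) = -187 / 23712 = -0.01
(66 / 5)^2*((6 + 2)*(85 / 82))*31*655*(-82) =-2405801376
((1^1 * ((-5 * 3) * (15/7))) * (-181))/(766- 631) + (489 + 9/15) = 532.70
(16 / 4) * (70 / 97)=280 / 97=2.89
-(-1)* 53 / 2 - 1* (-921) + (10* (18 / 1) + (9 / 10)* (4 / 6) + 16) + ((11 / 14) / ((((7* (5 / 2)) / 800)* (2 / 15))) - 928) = 237889 / 490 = 485.49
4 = 4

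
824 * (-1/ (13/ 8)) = -6592/ 13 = -507.08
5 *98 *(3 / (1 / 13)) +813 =19923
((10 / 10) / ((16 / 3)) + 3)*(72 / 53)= 459 / 106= 4.33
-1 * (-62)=62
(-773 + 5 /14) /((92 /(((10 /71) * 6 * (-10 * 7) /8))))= 811275 /13064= 62.10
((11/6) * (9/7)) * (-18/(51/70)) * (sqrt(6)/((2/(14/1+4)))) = -8910 * sqrt(6)/17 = -1283.82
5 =5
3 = 3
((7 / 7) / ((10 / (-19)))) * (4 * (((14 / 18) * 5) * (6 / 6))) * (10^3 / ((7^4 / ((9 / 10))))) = -3800 / 343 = -11.08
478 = 478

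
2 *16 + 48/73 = 2384/73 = 32.66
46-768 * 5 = -3794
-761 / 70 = -10.87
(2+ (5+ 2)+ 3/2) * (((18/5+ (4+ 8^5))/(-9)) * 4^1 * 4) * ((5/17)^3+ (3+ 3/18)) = -143923996216/73695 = -1952968.26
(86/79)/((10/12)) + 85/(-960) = 1.22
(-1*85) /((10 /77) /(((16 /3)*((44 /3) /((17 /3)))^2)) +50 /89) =-1804367488 /12002923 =-150.33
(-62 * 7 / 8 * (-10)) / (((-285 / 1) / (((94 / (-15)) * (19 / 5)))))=10199 / 225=45.33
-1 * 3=-3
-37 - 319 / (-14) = -199 / 14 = -14.21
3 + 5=8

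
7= 7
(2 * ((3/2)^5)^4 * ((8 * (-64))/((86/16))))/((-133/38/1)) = 3486784401/19264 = 181000.02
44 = 44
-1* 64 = -64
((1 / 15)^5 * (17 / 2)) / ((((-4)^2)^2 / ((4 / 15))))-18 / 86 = -0.21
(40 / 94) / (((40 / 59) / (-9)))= -531 / 94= -5.65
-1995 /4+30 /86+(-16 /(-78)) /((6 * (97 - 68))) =-290864237 /583596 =-498.40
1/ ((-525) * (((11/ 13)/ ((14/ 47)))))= -0.00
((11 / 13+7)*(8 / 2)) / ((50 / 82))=16728 / 325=51.47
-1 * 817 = -817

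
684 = 684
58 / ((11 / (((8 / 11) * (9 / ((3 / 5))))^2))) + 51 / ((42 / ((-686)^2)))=761419178 / 1331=572065.50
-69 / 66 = -23 / 22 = -1.05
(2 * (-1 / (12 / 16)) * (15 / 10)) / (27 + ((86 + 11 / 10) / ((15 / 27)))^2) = -10000 / 61517421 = -0.00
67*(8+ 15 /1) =1541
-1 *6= -6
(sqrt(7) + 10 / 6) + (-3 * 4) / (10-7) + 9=sqrt(7) + 20 / 3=9.31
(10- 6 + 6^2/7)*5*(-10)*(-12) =5485.71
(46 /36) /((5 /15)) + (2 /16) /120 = 3.83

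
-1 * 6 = -6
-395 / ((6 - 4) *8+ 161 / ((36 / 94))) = -1422 / 1571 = -0.91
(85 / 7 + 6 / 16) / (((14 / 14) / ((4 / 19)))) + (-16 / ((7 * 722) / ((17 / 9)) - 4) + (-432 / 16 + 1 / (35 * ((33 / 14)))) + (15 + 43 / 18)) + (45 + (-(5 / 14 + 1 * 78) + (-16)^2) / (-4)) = -76311441439 / 11960376120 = -6.38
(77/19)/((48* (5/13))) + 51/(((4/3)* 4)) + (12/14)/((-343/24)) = 53221183/5474280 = 9.72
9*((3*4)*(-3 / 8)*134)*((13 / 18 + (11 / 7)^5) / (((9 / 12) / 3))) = -3759595254 / 16807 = -223692.23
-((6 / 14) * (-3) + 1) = 2 / 7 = 0.29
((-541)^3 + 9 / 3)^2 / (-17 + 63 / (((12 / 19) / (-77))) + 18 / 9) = -100286751889658896 / 30783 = -3257861543373.25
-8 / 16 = -0.50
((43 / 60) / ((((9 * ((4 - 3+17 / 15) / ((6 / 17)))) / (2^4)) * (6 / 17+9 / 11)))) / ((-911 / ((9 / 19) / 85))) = -473 / 429609380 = -0.00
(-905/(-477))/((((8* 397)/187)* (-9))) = -169235/13634568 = -0.01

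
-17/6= -2.83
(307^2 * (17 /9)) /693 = 1602233 /6237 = 256.89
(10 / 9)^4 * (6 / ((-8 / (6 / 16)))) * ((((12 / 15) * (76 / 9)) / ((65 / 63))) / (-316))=6650 / 748683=0.01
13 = 13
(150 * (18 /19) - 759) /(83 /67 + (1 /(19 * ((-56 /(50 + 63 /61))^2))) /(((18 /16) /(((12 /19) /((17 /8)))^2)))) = -14938268575272987 /30081120969001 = -496.60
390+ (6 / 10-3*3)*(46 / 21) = 1858 / 5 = 371.60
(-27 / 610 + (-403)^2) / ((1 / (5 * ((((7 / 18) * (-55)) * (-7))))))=266992202785 / 2196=121581148.81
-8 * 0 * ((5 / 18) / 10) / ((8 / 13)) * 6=0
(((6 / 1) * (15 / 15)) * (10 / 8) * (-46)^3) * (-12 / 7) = 8760240 / 7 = 1251462.86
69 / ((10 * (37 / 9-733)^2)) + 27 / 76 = 0.36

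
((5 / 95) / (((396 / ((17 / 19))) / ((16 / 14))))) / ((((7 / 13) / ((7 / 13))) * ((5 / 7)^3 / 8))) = 13328 / 4467375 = 0.00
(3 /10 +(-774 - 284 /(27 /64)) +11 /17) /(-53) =6638233 /243270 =27.29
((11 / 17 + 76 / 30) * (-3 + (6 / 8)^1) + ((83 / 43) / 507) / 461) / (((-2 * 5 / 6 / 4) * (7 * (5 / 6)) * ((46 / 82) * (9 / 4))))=8020340228104 / 3438445544625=2.33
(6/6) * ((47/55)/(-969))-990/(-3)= 17587303/53295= 330.00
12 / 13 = 0.92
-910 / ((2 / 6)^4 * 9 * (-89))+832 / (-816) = 91.00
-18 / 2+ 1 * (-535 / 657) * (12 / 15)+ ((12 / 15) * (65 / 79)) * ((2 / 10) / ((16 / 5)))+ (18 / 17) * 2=-26444623 / 3529404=-7.49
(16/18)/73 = 8/657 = 0.01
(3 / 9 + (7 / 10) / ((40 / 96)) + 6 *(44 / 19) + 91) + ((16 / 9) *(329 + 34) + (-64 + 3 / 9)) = 327073 / 475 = 688.57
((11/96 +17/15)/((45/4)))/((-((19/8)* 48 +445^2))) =-599/1069950600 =-0.00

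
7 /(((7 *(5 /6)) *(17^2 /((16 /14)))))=48 /10115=0.00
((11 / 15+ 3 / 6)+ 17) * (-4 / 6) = -547 / 45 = -12.16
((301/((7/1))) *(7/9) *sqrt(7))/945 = 43 *sqrt(7)/1215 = 0.09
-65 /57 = -1.14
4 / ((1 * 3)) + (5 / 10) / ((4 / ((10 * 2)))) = 23 / 6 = 3.83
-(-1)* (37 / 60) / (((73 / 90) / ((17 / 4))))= 1887 / 584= 3.23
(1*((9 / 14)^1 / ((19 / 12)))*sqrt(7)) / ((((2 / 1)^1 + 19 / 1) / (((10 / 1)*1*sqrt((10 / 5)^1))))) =180*sqrt(14) / 931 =0.72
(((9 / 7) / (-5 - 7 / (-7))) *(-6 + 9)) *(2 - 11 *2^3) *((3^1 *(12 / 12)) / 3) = 1161 / 14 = 82.93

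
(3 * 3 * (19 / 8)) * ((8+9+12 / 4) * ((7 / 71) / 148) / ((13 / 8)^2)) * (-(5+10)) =-1.62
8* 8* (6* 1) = 384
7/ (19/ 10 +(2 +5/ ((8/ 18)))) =140/ 303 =0.46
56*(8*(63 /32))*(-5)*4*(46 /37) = -811440 /37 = -21930.81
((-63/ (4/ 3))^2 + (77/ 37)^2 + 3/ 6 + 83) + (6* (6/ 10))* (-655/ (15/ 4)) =185263309/ 109520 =1691.59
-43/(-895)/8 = 43/7160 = 0.01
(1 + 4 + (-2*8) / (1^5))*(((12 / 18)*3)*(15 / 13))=-330 / 13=-25.38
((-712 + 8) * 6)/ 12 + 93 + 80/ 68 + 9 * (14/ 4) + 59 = -5689/ 34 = -167.32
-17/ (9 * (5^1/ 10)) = -34/ 9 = -3.78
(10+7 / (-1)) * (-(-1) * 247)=741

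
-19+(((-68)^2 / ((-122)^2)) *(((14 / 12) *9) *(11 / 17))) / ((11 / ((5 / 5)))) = -69985 / 3721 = -18.81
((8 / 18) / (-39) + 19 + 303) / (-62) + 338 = 3621269 / 10881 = 332.81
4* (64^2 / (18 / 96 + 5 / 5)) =262144 / 19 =13797.05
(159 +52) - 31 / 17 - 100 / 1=109.18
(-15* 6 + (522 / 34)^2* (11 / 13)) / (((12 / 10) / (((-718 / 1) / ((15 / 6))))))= -98414106 / 3757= -26194.86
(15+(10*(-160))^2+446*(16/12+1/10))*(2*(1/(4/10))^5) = 12003066875/24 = 500127786.46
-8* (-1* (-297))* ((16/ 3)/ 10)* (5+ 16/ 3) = -65472/ 5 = -13094.40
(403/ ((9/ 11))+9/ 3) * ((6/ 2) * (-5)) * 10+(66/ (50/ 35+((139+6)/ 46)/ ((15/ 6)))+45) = -96468667/ 1299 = -74263.79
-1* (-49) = 49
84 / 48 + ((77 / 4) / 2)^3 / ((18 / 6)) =459221 / 1536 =298.97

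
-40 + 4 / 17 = -676 / 17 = -39.76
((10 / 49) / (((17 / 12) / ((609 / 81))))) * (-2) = -2.17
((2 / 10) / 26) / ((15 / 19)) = 19 / 1950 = 0.01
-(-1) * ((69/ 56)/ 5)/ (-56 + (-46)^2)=69/ 576800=0.00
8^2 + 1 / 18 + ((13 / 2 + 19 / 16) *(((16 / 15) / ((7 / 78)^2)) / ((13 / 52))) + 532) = 20588573 / 4410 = 4668.61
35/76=0.46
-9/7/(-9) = 1/7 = 0.14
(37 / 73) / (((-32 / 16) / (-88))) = 1628 / 73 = 22.30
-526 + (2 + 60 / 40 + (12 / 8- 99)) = -620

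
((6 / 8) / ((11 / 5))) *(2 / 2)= 15 / 44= 0.34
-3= -3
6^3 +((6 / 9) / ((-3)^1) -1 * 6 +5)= 214.78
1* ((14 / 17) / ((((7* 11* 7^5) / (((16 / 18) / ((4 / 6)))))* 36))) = 2 / 84858543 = 0.00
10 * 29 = 290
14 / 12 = 7 / 6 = 1.17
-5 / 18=-0.28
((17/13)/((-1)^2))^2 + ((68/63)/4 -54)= -52.02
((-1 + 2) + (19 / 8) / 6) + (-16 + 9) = -269 / 48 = -5.60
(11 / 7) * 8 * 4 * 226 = 79552 / 7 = 11364.57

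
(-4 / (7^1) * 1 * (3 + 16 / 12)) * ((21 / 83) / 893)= -52 / 74119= -0.00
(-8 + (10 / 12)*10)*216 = 72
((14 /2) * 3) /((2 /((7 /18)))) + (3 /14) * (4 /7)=2473 /588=4.21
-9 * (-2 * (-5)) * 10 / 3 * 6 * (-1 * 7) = 12600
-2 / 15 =-0.13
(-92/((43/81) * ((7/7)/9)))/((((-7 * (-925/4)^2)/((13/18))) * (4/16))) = 3100032/257543125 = 0.01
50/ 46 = 25/ 23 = 1.09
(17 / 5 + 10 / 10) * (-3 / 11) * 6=-36 / 5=-7.20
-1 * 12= -12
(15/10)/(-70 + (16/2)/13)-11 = -19883/1804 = -11.02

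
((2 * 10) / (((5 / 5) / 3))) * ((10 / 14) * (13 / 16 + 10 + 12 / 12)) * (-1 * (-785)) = 1589625 / 4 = 397406.25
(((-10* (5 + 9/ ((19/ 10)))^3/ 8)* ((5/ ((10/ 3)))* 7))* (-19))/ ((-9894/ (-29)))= 6426599375/ 9524624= 674.74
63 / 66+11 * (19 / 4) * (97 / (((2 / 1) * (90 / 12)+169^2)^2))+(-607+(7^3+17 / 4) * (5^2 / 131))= -133717149326837 / 247726944256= -539.78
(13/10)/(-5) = -13/50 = -0.26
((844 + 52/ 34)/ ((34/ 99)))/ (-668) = -711513/ 193052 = -3.69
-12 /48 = -1 /4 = -0.25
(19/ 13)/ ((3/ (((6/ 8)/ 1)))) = 19/ 52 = 0.37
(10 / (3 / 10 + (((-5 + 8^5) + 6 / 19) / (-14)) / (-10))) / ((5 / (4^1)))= 3040 / 89043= 0.03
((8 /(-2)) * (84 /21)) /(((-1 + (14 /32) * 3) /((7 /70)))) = -128 /25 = -5.12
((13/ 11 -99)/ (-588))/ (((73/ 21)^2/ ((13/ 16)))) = 10491/ 937904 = 0.01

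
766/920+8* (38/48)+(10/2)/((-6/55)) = -17787/460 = -38.67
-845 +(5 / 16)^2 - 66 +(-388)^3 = -14953467623 / 256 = -58411982.90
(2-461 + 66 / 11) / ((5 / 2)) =-906 / 5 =-181.20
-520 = -520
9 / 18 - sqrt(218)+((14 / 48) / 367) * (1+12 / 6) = 1475 / 2936 - sqrt(218) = -14.26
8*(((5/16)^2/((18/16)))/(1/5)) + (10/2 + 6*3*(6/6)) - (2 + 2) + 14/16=1681/72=23.35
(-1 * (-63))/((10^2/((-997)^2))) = 62622567/100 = 626225.67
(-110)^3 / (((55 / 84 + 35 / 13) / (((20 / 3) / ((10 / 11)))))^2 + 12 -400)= 85354453184000 / 24868329807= 3432.26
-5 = -5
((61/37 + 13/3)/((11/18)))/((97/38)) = 151392/39479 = 3.83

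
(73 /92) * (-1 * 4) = -73 /23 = -3.17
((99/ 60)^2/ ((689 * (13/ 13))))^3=1291467969/ 20933297216000000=0.00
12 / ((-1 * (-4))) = 3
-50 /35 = -10 /7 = -1.43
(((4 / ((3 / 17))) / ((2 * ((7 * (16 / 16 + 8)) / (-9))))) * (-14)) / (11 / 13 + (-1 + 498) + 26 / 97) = 42874 / 942183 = 0.05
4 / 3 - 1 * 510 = -1526 / 3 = -508.67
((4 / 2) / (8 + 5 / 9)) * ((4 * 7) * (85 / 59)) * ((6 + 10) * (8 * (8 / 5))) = 1253376 / 649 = 1931.24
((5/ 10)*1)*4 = 2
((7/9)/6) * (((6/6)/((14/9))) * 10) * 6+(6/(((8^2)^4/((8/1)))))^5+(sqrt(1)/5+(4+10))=121694457621910022543683507717311/6338253001141147007483516026880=19.20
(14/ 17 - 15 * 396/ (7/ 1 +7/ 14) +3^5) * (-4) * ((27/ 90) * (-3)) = -167742/ 85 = -1973.44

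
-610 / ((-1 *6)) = 305 / 3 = 101.67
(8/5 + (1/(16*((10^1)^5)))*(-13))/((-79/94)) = -120319389/63200000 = -1.90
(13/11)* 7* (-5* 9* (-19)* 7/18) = 60515/22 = 2750.68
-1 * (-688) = 688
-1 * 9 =-9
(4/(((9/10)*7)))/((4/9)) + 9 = 73/7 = 10.43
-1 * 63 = -63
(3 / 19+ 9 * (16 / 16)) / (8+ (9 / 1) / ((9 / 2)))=87 / 95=0.92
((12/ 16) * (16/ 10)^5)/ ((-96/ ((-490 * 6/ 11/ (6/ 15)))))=75264/ 1375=54.74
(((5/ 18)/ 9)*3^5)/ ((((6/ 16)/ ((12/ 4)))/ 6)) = 360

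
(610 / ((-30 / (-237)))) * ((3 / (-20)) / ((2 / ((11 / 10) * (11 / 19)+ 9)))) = -26470767 / 7600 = -3483.00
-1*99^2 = -9801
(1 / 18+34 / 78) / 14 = 115 / 3276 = 0.04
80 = 80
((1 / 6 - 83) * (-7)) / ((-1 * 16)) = -3479 / 96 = -36.24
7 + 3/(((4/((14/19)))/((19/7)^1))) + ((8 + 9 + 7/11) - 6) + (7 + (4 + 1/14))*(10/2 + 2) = 1074/11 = 97.64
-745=-745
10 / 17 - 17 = -279 / 17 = -16.41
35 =35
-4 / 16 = -1 / 4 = -0.25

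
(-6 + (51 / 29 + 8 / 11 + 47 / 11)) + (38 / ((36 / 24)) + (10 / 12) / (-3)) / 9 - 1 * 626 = -2924305 / 4698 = -622.46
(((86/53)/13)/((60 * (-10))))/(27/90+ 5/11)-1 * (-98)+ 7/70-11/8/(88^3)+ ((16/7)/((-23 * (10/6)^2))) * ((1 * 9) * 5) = 6604517626923283/68447843143680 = 96.49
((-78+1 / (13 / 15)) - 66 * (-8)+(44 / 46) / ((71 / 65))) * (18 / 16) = 86365215 / 169832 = 508.53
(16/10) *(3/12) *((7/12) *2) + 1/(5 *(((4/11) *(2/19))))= 683/120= 5.69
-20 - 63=-83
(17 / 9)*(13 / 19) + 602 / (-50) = -45946 / 4275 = -10.75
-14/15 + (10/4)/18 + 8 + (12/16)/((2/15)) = 4619/360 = 12.83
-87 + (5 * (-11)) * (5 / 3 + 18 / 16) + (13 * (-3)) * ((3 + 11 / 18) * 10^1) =-13191 / 8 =-1648.88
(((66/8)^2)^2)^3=1667889514952984961/16777216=99413962063.37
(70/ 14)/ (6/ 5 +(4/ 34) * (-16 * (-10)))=425/ 1702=0.25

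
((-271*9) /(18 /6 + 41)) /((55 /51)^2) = -6343839 /133100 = -47.66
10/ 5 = 2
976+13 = 989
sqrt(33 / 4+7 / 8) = sqrt(146) / 4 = 3.02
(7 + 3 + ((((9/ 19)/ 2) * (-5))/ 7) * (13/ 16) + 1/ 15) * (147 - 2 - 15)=8240453/ 6384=1290.80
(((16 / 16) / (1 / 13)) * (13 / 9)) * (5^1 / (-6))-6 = -1169 / 54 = -21.65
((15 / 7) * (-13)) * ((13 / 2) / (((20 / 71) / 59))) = -2123823 / 56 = -37925.41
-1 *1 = -1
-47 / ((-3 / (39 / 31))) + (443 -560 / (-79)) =1150536 / 2449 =469.80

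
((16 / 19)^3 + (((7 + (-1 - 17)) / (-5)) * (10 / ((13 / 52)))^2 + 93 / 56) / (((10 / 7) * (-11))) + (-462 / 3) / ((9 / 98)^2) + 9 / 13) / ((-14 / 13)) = 17162.11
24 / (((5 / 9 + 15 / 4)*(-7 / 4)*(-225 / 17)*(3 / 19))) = 41344 / 27125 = 1.52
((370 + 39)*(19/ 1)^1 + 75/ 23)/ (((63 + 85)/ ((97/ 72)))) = 2168047/ 30636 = 70.77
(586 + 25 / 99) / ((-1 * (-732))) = 58039 / 72468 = 0.80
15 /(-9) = -5 /3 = -1.67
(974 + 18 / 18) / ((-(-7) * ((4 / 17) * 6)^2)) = 93925 / 1344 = 69.88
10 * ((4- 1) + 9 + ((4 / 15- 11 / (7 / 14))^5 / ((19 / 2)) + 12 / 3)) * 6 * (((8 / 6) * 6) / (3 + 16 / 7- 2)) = -1649500303528448 / 22123125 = -74560004.68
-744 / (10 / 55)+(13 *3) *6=-3858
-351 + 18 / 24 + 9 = -1365 / 4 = -341.25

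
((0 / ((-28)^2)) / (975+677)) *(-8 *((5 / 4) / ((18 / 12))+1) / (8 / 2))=0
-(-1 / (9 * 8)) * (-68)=-17 / 18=-0.94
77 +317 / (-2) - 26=-215 / 2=-107.50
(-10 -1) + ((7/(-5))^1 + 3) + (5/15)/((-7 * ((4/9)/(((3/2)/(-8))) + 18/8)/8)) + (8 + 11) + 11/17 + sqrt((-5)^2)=142416/7735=18.41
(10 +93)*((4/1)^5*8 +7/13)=10969809/13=843831.46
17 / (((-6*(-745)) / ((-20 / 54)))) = -17 / 12069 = -0.00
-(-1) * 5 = 5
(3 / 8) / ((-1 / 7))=-21 / 8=-2.62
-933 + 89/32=-29767/32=-930.22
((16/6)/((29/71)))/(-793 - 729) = -284/66207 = -0.00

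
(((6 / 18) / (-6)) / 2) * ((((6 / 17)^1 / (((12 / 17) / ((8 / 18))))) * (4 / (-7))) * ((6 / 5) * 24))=32 / 315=0.10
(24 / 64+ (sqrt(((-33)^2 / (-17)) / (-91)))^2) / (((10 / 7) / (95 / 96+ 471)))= 201679261 / 565760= 356.47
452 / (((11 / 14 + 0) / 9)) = 56952 / 11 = 5177.45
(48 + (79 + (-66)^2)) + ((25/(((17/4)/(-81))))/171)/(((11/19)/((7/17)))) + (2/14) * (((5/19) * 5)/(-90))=34102889963/7610526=4481.02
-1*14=-14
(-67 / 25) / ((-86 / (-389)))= -26063 / 2150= -12.12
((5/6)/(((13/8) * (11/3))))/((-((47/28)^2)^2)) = -12293120/697794383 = -0.02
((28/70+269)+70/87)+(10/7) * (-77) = 69689/435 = 160.20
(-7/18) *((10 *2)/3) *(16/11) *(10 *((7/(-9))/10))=7840/2673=2.93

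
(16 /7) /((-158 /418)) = -3344 /553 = -6.05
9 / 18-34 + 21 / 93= -2063 / 62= -33.27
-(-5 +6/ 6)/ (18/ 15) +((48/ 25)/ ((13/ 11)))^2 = 1892602/ 316875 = 5.97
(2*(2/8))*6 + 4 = 7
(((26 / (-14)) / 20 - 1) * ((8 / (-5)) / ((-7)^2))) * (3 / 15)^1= 306 / 42875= 0.01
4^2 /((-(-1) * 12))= 4 /3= 1.33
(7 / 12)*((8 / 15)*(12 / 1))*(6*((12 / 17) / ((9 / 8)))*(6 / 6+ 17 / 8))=2240 / 51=43.92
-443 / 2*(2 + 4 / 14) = -3544 / 7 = -506.29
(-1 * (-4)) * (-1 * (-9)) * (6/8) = 27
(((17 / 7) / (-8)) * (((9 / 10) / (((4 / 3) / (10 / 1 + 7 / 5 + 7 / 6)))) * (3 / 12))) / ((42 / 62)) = -0.95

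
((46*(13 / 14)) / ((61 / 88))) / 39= 2024 / 1281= 1.58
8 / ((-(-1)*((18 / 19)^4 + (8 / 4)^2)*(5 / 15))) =781926 / 156565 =4.99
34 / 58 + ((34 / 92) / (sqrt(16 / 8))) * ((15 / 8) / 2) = 255 * sqrt(2) / 1472 + 17 / 29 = 0.83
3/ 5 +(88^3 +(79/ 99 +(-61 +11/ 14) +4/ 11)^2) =6579025350593/ 9604980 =684959.82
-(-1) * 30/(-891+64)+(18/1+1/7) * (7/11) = 104699/9097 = 11.51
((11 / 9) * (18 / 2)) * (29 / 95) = 319 / 95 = 3.36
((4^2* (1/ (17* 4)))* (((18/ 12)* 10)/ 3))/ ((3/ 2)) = 40/ 51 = 0.78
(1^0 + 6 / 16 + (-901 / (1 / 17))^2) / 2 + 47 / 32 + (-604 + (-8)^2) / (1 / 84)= 3752316373 / 32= 117259886.66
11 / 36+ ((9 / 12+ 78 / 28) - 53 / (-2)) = 3823 / 126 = 30.34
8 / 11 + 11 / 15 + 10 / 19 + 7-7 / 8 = 203447 / 25080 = 8.11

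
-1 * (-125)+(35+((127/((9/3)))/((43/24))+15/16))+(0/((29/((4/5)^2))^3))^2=126981/688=184.57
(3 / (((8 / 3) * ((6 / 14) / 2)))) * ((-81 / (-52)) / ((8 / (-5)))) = -8505 / 1664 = -5.11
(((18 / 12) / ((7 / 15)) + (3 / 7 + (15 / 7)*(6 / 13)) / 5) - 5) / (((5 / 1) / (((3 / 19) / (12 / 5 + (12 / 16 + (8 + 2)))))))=-8202 / 2273635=-0.00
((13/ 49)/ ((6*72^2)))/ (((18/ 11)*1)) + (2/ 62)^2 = 27571151/ 26363812608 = 0.00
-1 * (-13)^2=-169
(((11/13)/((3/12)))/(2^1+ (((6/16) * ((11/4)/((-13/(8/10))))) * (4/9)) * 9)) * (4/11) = 160/227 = 0.70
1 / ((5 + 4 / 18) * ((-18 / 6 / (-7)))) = 21 / 47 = 0.45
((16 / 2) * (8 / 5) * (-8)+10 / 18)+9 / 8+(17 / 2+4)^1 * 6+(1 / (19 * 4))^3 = -508059803 / 19753920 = -25.72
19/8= 2.38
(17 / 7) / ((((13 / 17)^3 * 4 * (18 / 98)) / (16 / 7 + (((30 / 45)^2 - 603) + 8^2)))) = -2821756985 / 711828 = -3964.10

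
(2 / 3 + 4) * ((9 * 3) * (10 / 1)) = 1260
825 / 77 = 75 / 7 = 10.71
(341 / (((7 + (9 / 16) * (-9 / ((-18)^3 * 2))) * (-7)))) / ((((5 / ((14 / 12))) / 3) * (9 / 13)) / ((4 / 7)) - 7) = 20427264 / 15467711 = 1.32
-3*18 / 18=-3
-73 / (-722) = 73 / 722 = 0.10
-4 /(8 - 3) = -4 /5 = -0.80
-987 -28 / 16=-3955 / 4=-988.75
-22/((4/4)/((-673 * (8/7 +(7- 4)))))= 61339.14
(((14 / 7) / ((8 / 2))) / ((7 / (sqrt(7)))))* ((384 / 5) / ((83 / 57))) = 9.97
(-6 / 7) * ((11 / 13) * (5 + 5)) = -660 / 91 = -7.25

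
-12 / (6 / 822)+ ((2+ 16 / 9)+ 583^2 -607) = 337641.78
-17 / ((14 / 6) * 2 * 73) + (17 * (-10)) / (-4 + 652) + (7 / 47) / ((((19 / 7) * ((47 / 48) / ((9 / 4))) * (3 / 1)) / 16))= 2503103549 / 6948886644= 0.36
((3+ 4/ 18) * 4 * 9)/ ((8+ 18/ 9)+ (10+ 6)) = 58/ 13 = 4.46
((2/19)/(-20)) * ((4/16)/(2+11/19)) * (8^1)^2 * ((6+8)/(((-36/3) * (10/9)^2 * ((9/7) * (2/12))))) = 18/125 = 0.14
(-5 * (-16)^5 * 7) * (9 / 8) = 41287680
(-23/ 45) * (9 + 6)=-23/ 3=-7.67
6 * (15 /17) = 90 /17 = 5.29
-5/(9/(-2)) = 10/9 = 1.11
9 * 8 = 72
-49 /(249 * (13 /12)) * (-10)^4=-1960000 /1079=-1816.50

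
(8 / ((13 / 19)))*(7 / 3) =1064 / 39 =27.28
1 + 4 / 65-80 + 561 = 31334 / 65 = 482.06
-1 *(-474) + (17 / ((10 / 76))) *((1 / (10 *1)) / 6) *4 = 36196 / 75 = 482.61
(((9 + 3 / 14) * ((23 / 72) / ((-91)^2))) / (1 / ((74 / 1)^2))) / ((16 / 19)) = 25724879 / 11129664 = 2.31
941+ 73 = 1014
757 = 757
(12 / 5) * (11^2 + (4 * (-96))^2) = 1770924 / 5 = 354184.80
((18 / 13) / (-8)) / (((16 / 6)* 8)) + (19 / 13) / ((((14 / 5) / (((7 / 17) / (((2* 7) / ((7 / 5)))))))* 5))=-83 / 21760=-0.00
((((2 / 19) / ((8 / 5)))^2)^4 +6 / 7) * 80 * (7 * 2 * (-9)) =-8640.00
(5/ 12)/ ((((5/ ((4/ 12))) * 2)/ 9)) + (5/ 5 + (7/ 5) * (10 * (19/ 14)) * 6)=921/ 8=115.12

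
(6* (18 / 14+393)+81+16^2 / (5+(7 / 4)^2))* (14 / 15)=895222 / 387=2313.24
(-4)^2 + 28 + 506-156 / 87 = 15898 / 29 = 548.21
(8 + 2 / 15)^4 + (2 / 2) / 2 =443117537 / 101250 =4376.47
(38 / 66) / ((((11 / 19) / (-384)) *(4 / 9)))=-103968 / 121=-859.24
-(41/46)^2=-1681/2116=-0.79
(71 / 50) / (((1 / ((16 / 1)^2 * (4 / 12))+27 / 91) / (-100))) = -3308032 / 7185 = -460.41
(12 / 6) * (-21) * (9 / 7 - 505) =21156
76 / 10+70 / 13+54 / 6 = 1429 / 65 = 21.98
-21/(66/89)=-623/22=-28.32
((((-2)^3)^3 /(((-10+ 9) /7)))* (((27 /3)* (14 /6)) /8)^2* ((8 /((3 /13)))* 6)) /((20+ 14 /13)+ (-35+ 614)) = 66777984 /7801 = 8560.18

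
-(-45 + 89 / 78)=3421 / 78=43.86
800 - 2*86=628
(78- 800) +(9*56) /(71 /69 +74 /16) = -1975154 /3121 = -632.86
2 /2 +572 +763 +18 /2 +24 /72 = 4036 /3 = 1345.33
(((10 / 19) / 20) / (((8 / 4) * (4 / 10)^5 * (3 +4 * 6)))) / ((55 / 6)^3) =25 / 404624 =0.00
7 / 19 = 0.37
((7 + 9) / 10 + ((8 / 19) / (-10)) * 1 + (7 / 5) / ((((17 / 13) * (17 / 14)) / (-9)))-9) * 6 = -2533062 / 27455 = -92.26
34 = 34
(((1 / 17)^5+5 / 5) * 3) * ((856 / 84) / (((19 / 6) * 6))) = 303849612 / 188840981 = 1.61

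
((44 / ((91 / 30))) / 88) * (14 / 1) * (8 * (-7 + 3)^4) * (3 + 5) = 37809.23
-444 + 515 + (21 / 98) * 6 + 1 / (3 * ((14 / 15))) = 1017 / 14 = 72.64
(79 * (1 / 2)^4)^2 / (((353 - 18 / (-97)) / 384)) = 1816131 / 68518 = 26.51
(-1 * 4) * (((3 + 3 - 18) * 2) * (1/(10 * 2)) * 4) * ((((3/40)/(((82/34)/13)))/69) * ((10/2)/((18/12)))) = 1768/4715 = 0.37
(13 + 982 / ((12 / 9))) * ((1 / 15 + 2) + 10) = 271319 / 30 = 9043.97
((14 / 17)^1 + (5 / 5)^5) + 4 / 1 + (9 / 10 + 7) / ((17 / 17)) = 2333 / 170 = 13.72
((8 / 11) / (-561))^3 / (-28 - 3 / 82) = 41984 / 540263478547089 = 0.00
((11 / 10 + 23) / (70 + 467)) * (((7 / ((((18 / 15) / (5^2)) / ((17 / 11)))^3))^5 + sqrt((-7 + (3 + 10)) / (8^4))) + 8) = 241 * sqrt(6) / 343680 + 329527192623141878639819172270627112587370043658671947603 / 10547106195993634678976154501120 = 31243374865070975791538690.00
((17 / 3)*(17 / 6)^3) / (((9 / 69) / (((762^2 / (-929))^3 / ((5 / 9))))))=-1741003316484052165992 / 4008825445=-434292622707.11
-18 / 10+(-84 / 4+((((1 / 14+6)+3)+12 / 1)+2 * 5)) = 579 / 70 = 8.27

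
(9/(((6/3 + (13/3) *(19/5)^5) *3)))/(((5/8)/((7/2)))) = 157500/32208037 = 0.00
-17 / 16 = -1.06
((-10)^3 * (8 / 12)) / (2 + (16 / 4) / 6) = -250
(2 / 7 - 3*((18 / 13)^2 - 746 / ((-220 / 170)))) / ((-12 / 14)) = 22575335 / 11154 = 2023.97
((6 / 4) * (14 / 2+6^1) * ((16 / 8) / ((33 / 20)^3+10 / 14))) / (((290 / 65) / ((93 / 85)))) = 264045600 / 143738587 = 1.84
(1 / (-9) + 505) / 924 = 1136 / 2079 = 0.55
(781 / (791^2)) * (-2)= -1562 / 625681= -0.00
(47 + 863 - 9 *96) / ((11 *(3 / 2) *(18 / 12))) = 1.86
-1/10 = -0.10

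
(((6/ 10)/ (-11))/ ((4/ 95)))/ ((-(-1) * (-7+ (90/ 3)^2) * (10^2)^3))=-3/ 2068000000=-0.00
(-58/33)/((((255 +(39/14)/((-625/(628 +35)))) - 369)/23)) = 11672500/33770781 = 0.35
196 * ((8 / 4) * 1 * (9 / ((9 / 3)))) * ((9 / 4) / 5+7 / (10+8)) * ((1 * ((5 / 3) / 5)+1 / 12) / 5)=7399 / 90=82.21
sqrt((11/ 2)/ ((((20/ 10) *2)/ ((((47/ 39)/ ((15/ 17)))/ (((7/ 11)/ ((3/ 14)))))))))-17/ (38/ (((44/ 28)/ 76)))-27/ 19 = -28915/ 20216 + 11 *sqrt(155805)/ 5460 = -0.64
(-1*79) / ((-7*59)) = 79 / 413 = 0.19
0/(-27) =0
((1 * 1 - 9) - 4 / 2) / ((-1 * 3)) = 10 / 3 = 3.33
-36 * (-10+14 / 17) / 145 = 5616 / 2465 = 2.28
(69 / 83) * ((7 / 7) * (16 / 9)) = 368 / 249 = 1.48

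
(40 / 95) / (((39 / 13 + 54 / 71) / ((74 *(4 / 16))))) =10508 / 5073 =2.07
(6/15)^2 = 4/25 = 0.16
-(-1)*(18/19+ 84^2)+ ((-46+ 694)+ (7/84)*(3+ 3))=292807/38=7705.45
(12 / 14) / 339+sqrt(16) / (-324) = -629 / 64071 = -0.01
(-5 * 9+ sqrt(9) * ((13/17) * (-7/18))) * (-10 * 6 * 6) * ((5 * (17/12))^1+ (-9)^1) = -538315/17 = -31665.59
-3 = -3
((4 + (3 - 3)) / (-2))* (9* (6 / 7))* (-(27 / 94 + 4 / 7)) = 30510 / 2303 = 13.25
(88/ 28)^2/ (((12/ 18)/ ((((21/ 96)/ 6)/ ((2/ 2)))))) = 121/ 224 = 0.54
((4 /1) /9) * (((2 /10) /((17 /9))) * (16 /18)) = 0.04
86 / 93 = 0.92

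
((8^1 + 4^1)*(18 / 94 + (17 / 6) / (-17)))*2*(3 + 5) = 224 / 47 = 4.77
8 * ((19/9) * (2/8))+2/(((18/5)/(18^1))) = 128/9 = 14.22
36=36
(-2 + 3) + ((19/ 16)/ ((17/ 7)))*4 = 2.96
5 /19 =0.26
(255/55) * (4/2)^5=1632/11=148.36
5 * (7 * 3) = 105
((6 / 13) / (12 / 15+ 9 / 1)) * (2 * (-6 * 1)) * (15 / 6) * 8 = -7200 / 637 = -11.30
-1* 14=-14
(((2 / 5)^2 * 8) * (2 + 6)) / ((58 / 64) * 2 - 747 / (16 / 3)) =-1024 / 13825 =-0.07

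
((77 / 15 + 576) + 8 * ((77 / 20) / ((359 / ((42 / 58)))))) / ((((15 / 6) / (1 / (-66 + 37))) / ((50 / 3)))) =-133.61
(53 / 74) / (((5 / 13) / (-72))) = -24804 / 185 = -134.08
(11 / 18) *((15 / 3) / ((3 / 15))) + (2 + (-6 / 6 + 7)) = 419 / 18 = 23.28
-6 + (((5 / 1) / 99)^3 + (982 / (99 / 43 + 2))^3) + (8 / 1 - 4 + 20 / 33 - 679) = 73050057740298803374 / 6143569405875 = 11890491.16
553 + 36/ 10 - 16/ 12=8329/ 15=555.27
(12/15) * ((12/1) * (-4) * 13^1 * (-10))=4992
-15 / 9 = -5 / 3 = -1.67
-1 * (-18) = 18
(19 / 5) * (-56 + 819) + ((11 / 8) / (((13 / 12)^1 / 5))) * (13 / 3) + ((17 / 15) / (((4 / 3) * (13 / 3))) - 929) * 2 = 69504 / 65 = 1069.29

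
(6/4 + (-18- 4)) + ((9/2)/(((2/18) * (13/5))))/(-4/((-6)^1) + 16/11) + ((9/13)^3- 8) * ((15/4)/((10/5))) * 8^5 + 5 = -28982732801/61516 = -471141.37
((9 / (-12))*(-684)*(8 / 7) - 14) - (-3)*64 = 5350 / 7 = 764.29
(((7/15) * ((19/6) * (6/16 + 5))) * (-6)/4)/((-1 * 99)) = 5719/47520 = 0.12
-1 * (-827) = 827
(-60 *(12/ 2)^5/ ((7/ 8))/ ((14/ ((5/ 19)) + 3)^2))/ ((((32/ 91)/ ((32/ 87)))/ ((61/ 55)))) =-4933094400/ 25188559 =-195.85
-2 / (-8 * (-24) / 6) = -0.06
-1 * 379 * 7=-2653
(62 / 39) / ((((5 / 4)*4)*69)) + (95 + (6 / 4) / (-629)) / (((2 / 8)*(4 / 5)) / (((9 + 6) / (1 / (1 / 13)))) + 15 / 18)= 120603390073 / 1277942445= 94.37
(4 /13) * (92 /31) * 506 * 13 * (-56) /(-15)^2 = -10427648 /6975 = -1495.00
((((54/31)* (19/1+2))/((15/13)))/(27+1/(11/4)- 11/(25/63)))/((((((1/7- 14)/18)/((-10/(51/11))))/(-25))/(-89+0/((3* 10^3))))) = -28349392500/51119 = -554576.43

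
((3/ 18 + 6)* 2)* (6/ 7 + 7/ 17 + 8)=40811/ 357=114.32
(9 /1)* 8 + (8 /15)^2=72.28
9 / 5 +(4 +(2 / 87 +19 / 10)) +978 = 857579 / 870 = 985.72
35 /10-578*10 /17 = -673 /2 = -336.50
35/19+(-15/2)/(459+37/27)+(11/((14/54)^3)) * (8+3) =225048211907/32402524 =6945.39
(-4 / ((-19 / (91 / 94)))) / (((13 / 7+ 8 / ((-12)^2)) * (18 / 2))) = 2548 / 215213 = 0.01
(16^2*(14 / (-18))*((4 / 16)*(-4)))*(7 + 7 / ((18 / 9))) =6272 / 3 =2090.67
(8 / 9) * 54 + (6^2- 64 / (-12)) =268 / 3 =89.33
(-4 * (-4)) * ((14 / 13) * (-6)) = -1344 / 13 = -103.38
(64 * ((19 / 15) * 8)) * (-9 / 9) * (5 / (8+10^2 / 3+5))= -9728 / 139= -69.99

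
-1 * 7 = -7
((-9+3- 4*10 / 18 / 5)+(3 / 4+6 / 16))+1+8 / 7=-1601 / 504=-3.18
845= 845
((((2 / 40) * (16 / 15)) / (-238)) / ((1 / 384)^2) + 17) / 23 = -47729 / 68425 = -0.70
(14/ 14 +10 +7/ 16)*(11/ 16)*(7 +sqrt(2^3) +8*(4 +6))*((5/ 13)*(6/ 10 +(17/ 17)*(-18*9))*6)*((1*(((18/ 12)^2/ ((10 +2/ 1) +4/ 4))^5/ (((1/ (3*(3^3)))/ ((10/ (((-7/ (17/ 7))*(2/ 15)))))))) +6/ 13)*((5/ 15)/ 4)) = -353351517036962697/ 124001263812608 - 4061511690080031*sqrt(2)/ 62000631906304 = -2942.22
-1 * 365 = -365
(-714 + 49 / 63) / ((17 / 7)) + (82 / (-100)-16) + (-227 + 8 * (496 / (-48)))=-4744273 / 7650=-620.17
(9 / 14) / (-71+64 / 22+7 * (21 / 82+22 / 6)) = -12177 / 769643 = -0.02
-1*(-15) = 15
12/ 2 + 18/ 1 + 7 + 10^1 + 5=46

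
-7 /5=-1.40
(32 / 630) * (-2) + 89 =28003 / 315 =88.90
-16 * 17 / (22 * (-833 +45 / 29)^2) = -14297 / 799409248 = -0.00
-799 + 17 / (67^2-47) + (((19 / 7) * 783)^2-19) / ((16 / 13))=3194451152791 / 870632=3669117.55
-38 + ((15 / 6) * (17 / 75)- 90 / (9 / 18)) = -6523 / 30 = -217.43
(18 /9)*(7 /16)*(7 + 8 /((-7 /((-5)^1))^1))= 89 /8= 11.12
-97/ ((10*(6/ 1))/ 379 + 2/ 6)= -110289/ 559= -197.30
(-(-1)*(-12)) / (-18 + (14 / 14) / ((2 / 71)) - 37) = 8 / 13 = 0.62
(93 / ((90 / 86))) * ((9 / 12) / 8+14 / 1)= 601183 / 480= 1252.46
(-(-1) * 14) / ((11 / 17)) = 238 / 11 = 21.64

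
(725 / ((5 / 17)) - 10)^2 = 6027025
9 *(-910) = -8190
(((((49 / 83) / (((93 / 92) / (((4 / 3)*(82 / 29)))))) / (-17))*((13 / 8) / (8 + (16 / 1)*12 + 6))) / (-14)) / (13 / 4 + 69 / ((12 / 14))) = 343252 / 393922916505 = 0.00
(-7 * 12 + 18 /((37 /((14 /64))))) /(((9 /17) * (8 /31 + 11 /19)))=-9750895 /51504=-189.32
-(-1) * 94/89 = 94/89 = 1.06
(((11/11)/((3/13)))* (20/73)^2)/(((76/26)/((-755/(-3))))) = 25519000/911259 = 28.00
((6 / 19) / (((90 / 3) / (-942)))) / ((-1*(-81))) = -314 / 2565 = -0.12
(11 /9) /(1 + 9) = 11 /90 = 0.12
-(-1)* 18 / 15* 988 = 5928 / 5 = 1185.60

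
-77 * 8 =-616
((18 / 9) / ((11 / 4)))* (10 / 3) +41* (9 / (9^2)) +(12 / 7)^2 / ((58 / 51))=1345439 / 140679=9.56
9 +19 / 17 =10.12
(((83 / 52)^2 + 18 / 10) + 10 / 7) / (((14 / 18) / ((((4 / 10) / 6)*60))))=4920003 / 165620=29.71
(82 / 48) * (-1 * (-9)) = 123 / 8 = 15.38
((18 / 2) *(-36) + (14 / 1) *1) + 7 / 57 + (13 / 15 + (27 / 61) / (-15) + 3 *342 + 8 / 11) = 45748973 / 63745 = 717.69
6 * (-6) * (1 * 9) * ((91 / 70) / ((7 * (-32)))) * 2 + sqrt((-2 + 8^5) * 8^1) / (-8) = 1053 / 280-sqrt(16383) / 2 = -60.24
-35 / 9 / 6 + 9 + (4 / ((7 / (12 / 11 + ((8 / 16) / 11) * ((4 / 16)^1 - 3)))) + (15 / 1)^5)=1578759136 / 2079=759383.90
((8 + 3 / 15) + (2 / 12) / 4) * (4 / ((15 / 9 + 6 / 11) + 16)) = 10879 / 6010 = 1.81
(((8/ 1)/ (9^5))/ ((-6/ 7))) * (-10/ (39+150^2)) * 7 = 1960/ 3992716233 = 0.00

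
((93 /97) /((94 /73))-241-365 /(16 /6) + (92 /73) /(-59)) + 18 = -56417324359 /157084904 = -359.15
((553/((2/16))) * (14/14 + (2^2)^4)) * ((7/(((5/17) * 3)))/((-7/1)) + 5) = 65944144/15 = 4396276.27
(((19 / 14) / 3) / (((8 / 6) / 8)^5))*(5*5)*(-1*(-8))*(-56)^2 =2206310400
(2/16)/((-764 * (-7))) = 1/42784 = 0.00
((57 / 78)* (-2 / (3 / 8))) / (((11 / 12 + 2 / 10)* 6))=-1520 / 2613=-0.58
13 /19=0.68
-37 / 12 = -3.08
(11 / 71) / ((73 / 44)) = 484 / 5183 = 0.09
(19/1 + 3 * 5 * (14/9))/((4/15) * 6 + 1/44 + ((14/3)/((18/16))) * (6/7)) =8.18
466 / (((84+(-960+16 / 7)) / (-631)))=1029161 / 3058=336.55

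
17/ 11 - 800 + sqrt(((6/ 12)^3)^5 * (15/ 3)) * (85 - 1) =-8783/ 11 + 21 * sqrt(10)/ 64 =-797.42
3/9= 1/3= 0.33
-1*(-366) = 366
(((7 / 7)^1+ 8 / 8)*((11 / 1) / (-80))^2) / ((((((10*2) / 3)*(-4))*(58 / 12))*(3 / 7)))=-2541 / 3712000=-0.00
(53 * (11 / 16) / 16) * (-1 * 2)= -583 / 128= -4.55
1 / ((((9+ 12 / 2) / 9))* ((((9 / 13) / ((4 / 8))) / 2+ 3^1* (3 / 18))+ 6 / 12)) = 0.35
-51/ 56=-0.91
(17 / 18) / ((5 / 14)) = 119 / 45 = 2.64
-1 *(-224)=224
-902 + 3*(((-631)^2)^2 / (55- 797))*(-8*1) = 1902385848410 / 371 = 5127724658.79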